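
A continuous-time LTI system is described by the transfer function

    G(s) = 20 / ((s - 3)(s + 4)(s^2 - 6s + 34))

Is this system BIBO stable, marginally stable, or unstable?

unstable

The poles can be read from the denominator factors: s = 3, -4, 3 + 5j, 3 - 5j.
Since the pole(s) at s = 3, 3 ± 5j lie in the right half-plane, the system is unstable.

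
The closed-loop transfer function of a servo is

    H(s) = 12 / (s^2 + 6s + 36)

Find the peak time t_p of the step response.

t_p ≈ 0.6046 s

Comparing s^2 + 6s + 36 to s^2 + 2ζωₙs + ωₙ²: ωₙ = 6 rad/s and ζ = 6/(2·6) = 0.5.
ζωₙ = 6/2 = 3, so ω_d = ωₙ√(1−ζ²) = √(ωₙ² − (ζωₙ)²) = √(36 − 3²) = √27 ≈ 5.196 rad/s.
t_p = π/ω_d = π/5.196 ≈ 0.6046 s.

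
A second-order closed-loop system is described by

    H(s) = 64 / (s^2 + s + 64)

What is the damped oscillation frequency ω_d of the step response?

ω_d ≈ 7.984 rad/s

Comparing s^2 + s + 64 to s^2 + 2ζωₙs + ωₙ²: ωₙ = 8 rad/s and ζ = 1/(2·8) = 0.0625.
ζωₙ = 1/2 = 0.5, so ω_d = ωₙ√(1−ζ²) = √(ωₙ² − (ζωₙ)²) = √(64 − 0.5²) = √63.75 ≈ 7.984 rad/s.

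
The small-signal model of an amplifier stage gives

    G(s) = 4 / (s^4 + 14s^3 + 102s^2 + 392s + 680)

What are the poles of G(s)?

s = -3 + 5j, -3 - 5j, -4 + 2j, -4 - 2j

The poles are the roots of the denominator s^4 + 14s^3 + 102s^2 + 392s + 680 = 0.
No real roots exist; factor into two real quadratics: (s^2 + 6s + 34)(s^2 + 8s + 20) = 0.
Each quadratic gives a conjugate pair via the quadratic formula.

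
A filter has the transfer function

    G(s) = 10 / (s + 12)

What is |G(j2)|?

|G(j2)| ≈ 0.8220

Substitute s = j2: numerator = 10, denominator = 12 + j2.
|G(j2)| = |10| / |12 + j2| = 10 / 12.166 ≈ 0.8220.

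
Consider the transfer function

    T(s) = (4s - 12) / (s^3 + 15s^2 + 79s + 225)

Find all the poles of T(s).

s = -9, -3 + 4j, -3 - 4j

The poles are the roots of the denominator s^3 + 15s^2 + 79s + 225 = 0.
Trying s = -9: the polynomial evaluates to 0, so (s + 9) is a factor.
Dividing out leaves s^2 + 6s + 25 = 0.
The quadratic formula then gives s = -3 ± 4j.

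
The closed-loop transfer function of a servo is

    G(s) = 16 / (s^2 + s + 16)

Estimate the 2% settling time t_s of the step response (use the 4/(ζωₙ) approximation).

Comparing s^2 + s + 16 to s^2 + 2ζωₙs + ωₙ²: ωₙ = 4 rad/s and ζ = 1/(2·4) = 0.125.
ζωₙ = 1/2 = 0.5, so t_s ≈ 4/(ζωₙ) = 4/0.5 = 8 s.

t_s ≈ 8 s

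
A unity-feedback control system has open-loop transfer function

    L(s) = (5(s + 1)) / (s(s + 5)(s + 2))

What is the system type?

Type 1

The denominator has 1 factor of s at the origin (free integrator), so this is a Type 1 system.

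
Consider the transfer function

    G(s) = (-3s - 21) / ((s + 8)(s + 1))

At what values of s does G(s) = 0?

s = -7

Set the numerator to zero: -3s - 21 = 0, i.e. -3·(s + 7) = 0.
So s = -7.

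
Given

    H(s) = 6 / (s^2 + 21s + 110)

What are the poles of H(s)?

The poles are the roots of the denominator s^2 + 21s + 110 = 0.
Factoring: (s + 11)(s + 10) = 0, so s = -11 and s = -10.

s = -11, -10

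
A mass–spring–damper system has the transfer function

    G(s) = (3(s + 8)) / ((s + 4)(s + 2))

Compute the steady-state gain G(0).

G(0) = 3

At s = 0 each factor (s + a) contributes a and each (s^2 + bs + c) contributes c.
G(0) = 3·(8) / ((4) · (2)) = 24/8 = 3.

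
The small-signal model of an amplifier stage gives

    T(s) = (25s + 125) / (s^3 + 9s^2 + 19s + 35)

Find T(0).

T(0) = 25/7 ≈ 3.571

Set s = 0: T(0) = (125) / (35) = 25/7.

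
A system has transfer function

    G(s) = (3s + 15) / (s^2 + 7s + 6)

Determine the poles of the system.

The poles are the roots of the denominator s^2 + 7s + 6 = 0.
Factoring: (s + 6)(s + 1) = 0, so s = -6 and s = -1.

s = -6, -1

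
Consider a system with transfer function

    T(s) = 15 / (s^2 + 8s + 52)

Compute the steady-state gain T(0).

Set s = 0: T(0) = (15) / (52) = 15/52.

T(0) = 15/52 ≈ 0.2885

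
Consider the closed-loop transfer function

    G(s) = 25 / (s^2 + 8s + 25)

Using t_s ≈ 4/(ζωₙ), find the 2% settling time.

Comparing s^2 + 8s + 25 to s^2 + 2ζωₙs + ωₙ²: ωₙ = 5 rad/s and ζ = 8/(2·5) = 0.8.
ζωₙ = 8/2 = 4, so t_s ≈ 4/(ζωₙ) = 4/4 = 1 s.

t_s ≈ 1 s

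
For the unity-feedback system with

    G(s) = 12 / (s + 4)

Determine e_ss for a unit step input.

G(s) has no poles at the origin.
This is a Type 0 system. Kp = lim_{s→0} G(s) = 12/4 = 3.
e_ss = 1/(1 + Kp) = 1/(1 + 3) = 1/4 ≈ 0.2500.

e_ss = 0.2500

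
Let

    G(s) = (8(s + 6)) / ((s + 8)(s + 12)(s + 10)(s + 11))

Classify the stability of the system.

The poles can be read from the denominator factors: s = -8, -12, -10, -11.
Since all poles lie strictly in the left half-plane, the system is stable.

stable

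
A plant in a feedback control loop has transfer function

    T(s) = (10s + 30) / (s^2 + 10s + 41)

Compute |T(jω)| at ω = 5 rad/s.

|T(j5)| ≈ 1.111

Substitute s = j5: numerator = 30 + j50, denominator = 16 + j50.
|T(j5)| = |30 + j50| / |16 + j50| = 58.310 / 52.498 ≈ 1.111.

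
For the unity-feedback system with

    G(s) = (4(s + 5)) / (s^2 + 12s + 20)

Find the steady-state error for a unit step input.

G(s) has no poles at the origin.
This is a Type 0 system. Kp = lim_{s→0} G(s) = 20/20 = 1.
e_ss = 1/(1 + Kp) = 1/(1 + 1) = 1/2 ≈ 0.5000.

e_ss = 0.5000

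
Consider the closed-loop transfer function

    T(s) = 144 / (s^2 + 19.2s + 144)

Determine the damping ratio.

Compare the denominator to the standard form s^2 + 2ζωₙs + ωₙ².
ωₙ² = 144, so ωₙ = 12 rad/s.
2ζωₙ = 19.2, so ζ = 19.2/(2·12) = 0.8.

ζ = 0.8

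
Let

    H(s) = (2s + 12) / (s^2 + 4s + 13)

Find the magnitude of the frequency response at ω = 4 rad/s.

Substitute s = j4: numerator = 12 + j8, denominator = -3 + j16.
|H(j4)| = |12 + j8| / |-3 + j16| = 14.422 / 16.279 ≈ 0.8859.

|H(j4)| ≈ 0.8859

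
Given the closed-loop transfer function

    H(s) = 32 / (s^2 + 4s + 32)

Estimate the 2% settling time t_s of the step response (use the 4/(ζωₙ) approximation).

Comparing s^2 + 4s + 32 to s^2 + 2ζωₙs + ωₙ²: ωₙ = √32 ≈ 5.657 rad/s and ζ = 4/(2·√32) ≈ 0.3536.
ζωₙ = 4/2 = 2, so t_s ≈ 4/(ζωₙ) = 4/2 = 2 s.

t_s ≈ 2 s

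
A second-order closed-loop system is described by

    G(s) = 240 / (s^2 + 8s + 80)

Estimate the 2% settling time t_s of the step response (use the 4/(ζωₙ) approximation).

Comparing s^2 + 8s + 80 to s^2 + 2ζωₙs + ωₙ²: ωₙ = √80 ≈ 8.944 rad/s and ζ = 8/(2·√80) ≈ 0.4472.
ζωₙ = 8/2 = 4, so t_s ≈ 4/(ζωₙ) = 4/4 = 1 s.

t_s ≈ 1 s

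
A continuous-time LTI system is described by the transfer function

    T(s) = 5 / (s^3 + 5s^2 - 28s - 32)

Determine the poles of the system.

The poles are the roots of the denominator s^3 + 5s^2 - 28s - 32 = 0.
Trying s = -8: the polynomial evaluates to 0, so (s + 8) is a factor.
Dividing out leaves s^2 - 3s - 4 = 0.
Factoring the quadratic: (s + 1)(s - 4) = 0.

s = -8, -1, 4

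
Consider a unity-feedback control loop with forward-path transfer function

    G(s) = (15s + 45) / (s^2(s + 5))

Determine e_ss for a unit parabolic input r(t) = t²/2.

G(s) has 2 poles at the origin.
This is a Type 2 system. Ka = lim_{s→0} s^2·G(s) = 45/5 = 9.
e_ss = 1/Ka = 1/(9) = 1/9 ≈ 0.1111.

e_ss = 0.1111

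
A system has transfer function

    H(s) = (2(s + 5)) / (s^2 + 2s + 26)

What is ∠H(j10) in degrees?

At s = j10: numerator = 10 + j20, denominator = -74 + j20.
∠H = ∠num − ∠den = 63.435° − (164.88°) = -101.4°.

∠H(j10) ≈ -101.4°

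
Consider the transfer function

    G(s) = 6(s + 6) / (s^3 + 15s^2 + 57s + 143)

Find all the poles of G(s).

The poles are the roots of the denominator s^3 + 15s^2 + 57s + 143 = 0.
Trying s = -11: the polynomial evaluates to 0, so (s + 11) is a factor.
Dividing out leaves s^2 + 4s + 13 = 0.
The quadratic formula then gives s = -2 ± 3j.

s = -2 ± 3j, -11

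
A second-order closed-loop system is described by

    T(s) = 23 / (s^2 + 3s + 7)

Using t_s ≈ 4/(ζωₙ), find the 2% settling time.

t_s ≈ 2.667 s

Comparing s^2 + 3s + 7 to s^2 + 2ζωₙs + ωₙ²: ωₙ = √7 ≈ 2.646 rad/s and ζ = 3/(2·√7) ≈ 0.5669.
ζωₙ = 3/2 = 1.5, so t_s ≈ 4/(ζωₙ) = 4/1.5 ≈ 2.667 s.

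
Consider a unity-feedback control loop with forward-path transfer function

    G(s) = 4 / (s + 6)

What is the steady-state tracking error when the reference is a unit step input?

e_ss = 0.6000

G(s) has no poles at the origin.
This is a Type 0 system. Kp = lim_{s→0} G(s) = 4/6 = 2/3.
e_ss = 1/(1 + Kp) = 1/(1 + 2/3) = 3/5 ≈ 0.6000.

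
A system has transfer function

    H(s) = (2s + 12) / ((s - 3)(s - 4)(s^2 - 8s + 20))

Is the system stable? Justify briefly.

The poles can be read from the denominator factors: s = 3, 4, 4 + 2j, 4 - 2j.
Since the pole(s) at s = 3, 4, 4 ± 2j lie in the right half-plane, the system is unstable.

unstable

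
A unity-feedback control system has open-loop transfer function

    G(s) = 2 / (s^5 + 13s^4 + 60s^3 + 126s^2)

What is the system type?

Factor s from the denominator: s^5 + 13s^4 + 60s^3 + 126s^2 = s^2·(s^3 + 13s^2 + 60s + 126).
There are 2 poles at the origin, so the system is Type 2.

Type 2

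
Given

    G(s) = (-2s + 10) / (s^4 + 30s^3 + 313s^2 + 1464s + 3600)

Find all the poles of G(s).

The poles are the roots of the denominator s^4 + 30s^3 + 313s^2 + 1464s + 3600 = 0.
Trying s = -12: the polynomial evaluates to 0, so (s + 12) is a factor.
Dividing out leaves s^3 + 18s^2 + 97s + 300 = 0.
This factors further as (s^2 + 6s + 25)(s + 12) = 0.

s = -3 + 4j, -3 - 4j, -12, -12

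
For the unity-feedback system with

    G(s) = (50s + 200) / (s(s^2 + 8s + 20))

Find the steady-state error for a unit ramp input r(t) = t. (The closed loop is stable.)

G(s) has one pole at the origin.
This is a Type 1 system. Kv = lim_{s→0} s·G(s) = 200/20 = 10.
e_ss = 1/Kv = 1/(10) = 1/10 ≈ 0.1000.

e_ss = 0.1000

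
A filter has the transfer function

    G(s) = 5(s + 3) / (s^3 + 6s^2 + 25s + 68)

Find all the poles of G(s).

s = -1 ± 4j, -4

The poles are the roots of the denominator s^3 + 6s^2 + 25s + 68 = 0.
Trying s = -4: the polynomial evaluates to 0, so (s + 4) is a factor.
Dividing out leaves s^2 + 2s + 17 = 0.
The quadratic formula then gives s = -1 ± 4j.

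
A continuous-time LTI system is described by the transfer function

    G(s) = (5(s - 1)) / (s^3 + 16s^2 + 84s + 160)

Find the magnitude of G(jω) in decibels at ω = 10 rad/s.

Substitute s = j10: numerator = -5 + j50, denominator = -1440 - j160.
|G(j10)| = |-5 + j50| / |-1440 - j160| = 50.249 / 1448.9 ≈ 0.03468.
In decibels: 20·log₁₀(0.03468) ≈ -29.2 dB.

|G(j10)|_dB ≈ -29.2 dB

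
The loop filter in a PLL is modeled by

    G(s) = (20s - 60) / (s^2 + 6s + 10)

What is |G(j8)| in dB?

|G(j8)|_dB ≈ 7.48 dB

Substitute s = j8: numerator = -60 + j160, denominator = -54 + j48.
|G(j8)| = |-60 + j160| / |-54 + j48| = 170.88 / 72.250 ≈ 2.365.
In decibels: 20·log₁₀(2.365) ≈ 7.48 dB.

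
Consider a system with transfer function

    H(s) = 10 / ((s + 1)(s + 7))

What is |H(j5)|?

Substitute s = j5: numerator = 10, denominator = -18 + j40.
|H(j5)| = |10| / |-18 + j40| = 10 / 43.863 ≈ 0.2280.

|H(j5)| ≈ 0.2280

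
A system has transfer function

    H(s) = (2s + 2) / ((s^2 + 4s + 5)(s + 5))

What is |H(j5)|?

|H(j5)| ≈ 0.05099

Substitute s = j5: numerator = 2 + j10, denominator = -200.
|H(j5)| = |2 + j10| / |-200| = 10.198 / 200 ≈ 0.05099.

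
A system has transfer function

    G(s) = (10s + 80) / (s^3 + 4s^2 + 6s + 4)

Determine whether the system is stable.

The denominator s^3 + 4s^2 + 6s + 4 factors as (s + 2)(s^2 + 2s + 2), giving poles at s = -2, -1 + j, -1 - j.
Since all poles lie strictly in the left half-plane, the system is stable.

stable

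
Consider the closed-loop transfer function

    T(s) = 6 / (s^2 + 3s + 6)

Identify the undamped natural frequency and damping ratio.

Compare the denominator to the standard form s^2 + 2ζωₙs + ωₙ².
ωₙ² = 6, so ωₙ = √6 ≈ 2.449 rad/s.
2ζωₙ = 3, so ζ = 3/(2·√6) ≈ 0.6124.
With ζ = 0.6124 the response is underdamped.

ωₙ ≈ 2.449 rad/s, ζ ≈ 0.6124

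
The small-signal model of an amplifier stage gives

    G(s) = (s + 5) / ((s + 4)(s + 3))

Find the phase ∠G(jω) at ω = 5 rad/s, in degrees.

At s = j5: numerator = 5 + j5, denominator = -13 + j35.
∠G = ∠num − ∠den = 45° − (110.38°) = -65.38°.

∠G(j5) ≈ -65.38°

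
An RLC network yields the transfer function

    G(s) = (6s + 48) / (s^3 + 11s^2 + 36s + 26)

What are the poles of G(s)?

s = -5 ± j, -1

The poles are the roots of the denominator s^3 + 11s^2 + 36s + 26 = 0.
Trying s = -1: the polynomial evaluates to 0, so (s + 1) is a factor.
Dividing out leaves s^2 + 10s + 26 = 0.
The quadratic formula then gives s = -5 ± 1j.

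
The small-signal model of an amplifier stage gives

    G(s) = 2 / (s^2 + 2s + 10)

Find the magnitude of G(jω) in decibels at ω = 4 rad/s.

|G(j4)|_dB ≈ -14.0 dB

Substitute s = j4: numerator = 2, denominator = -6 + j8.
|G(j4)| = |2| / |-6 + j8| = 2 / 10 = 0.2000.
In decibels: 20·log₁₀(0.2000) ≈ -14.0 dB.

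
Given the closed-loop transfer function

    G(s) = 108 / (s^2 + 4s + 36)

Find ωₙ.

Compare the denominator to the standard form s^2 + 2ζωₙs + ωₙ².
ωₙ² = 36, so ωₙ = 6 rad/s.

ωₙ = 6 rad/s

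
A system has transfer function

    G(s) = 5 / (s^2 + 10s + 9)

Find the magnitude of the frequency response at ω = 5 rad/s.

|G(j5)| ≈ 0.09524

Substitute s = j5: numerator = 5, denominator = -16 + j50.
|G(j5)| = |5| / |-16 + j50| = 5 / 52.498 ≈ 0.09524.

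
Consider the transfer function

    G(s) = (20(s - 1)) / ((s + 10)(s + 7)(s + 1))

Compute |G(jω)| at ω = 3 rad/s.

|G(j3)| ≈ 0.2515

Substitute s = j3: numerator = -20 + j60, denominator = -92 + j234.
|G(j3)| = |-20 + j60| / |-92 + j234| = 63.246 / 251.44 ≈ 0.2515.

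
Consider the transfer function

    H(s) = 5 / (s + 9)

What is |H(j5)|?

|H(j5)| ≈ 0.4856

Substitute s = j5: numerator = 5, denominator = 9 + j5.
|H(j5)| = |5| / |9 + j5| = 5 / 10.296 ≈ 0.4856.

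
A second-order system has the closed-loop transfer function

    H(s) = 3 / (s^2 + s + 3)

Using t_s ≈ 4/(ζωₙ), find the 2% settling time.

Comparing s^2 + s + 3 to s^2 + 2ζωₙs + ωₙ²: ωₙ = √3 ≈ 1.732 rad/s and ζ = 1/(2·√3) ≈ 0.2887.
ζωₙ = 1/2 = 0.5, so t_s ≈ 4/(ζωₙ) = 4/0.5 = 8 s.

t_s ≈ 8 s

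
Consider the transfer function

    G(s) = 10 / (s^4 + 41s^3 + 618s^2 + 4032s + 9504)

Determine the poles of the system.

The poles are the roots of the denominator s^4 + 41s^3 + 618s^2 + 4032s + 9504 = 0.
Trying s = -11: the polynomial evaluates to 0, so (s + 11) is a factor.
Dividing out leaves s^3 + 30s^2 + 288s + 864 = 0.
This factors further as (s + 12)^2(s + 6) = 0.

s = -11, -12, -12, -6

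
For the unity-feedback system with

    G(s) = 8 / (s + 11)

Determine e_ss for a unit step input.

e_ss = 0.5789

G(s) has no poles at the origin.
This is a Type 0 system. Kp = lim_{s→0} G(s) = 8/11.
e_ss = 1/(1 + Kp) = 1/(1 + 8/11) = 11/19 ≈ 0.5789.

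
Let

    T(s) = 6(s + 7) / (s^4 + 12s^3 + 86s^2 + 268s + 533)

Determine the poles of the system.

s = -4 + 5j, -4 - 5j, -2 + 3j, -2 - 3j

The poles are the roots of the denominator s^4 + 12s^3 + 86s^2 + 268s + 533 = 0.
No real roots exist; factor into two real quadratics: (s^2 + 8s + 41)(s^2 + 4s + 13) = 0.
Each quadratic gives a conjugate pair via the quadratic formula.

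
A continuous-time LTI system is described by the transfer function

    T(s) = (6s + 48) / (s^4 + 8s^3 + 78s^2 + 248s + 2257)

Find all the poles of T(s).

The poles are the roots of the denominator s^4 + 8s^3 + 78s^2 + 248s + 2257 = 0.
No real roots exist; factor into two real quadratics: (s^2 - 2s + 37)(s^2 + 10s + 61) = 0.
Each quadratic gives a conjugate pair via the quadratic formula.

s = 1 + 6j, 1 - 6j, -5 + 6j, -5 - 6j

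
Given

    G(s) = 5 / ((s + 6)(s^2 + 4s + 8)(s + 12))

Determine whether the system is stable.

The poles can be read from the denominator factors: s = -6, -2 + 2j, -2 - 2j, -12.
Since all poles lie strictly in the left half-plane, the system is stable.

stable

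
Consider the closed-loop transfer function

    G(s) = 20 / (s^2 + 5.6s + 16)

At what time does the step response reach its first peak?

Comparing s^2 + 5.6s + 16 to s^2 + 2ζωₙs + ωₙ²: ωₙ = 4 rad/s and ζ = 5.6/(2·4) = 0.7.
ζωₙ = 5.6/2 = 2.8, so ω_d = ωₙ√(1−ζ²) = √(ωₙ² − (ζωₙ)²) = √(16 − 2.8²) = √8.16 ≈ 2.857 rad/s.
t_p = π/ω_d = π/2.857 ≈ 1.100 s.

t_p ≈ 1.100 s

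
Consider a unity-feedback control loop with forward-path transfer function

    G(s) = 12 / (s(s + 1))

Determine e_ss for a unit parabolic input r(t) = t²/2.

G(s) has one pole at the origin.
This is a Type 1 system; Ka = lim_{s→0} s^2·G(s) = 0, so the steady-state error for a parabola input is infinite.

e_ss = ∞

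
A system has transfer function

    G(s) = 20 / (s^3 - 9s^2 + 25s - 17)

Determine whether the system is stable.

unstable

The denominator s^3 - 9s^2 + 25s - 17 factors as (s^2 - 8s + 17)(s - 1), giving poles at s = 4 + j, 4 - j, 1.
Since the pole(s) at s = 4 ± j, 1 lie in the right half-plane, the system is unstable.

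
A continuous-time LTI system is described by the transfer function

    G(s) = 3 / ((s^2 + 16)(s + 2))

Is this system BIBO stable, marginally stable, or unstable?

marginally stable

The poles can be read from the denominator factors: s = ±4j, -2.
Since the simple pole(s) at s = 4j, -4j lie on the jω-axis with none in the right half-plane, the system is marginally stable.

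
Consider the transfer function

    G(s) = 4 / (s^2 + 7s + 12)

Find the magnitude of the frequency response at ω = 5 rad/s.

Substitute s = j5: numerator = 4, denominator = -13 + j35.
|G(j5)| = |4| / |-13 + j35| = 4 / 37.336 ≈ 0.1071.

|G(j5)| ≈ 0.1071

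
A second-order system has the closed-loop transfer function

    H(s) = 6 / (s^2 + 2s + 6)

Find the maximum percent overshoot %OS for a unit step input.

%OS ≈ 24.5%

Comparing s^2 + 2s + 6 to s^2 + 2ζωₙs + ωₙ²: ωₙ = √6 ≈ 2.449 rad/s and ζ = 2/(2·√6) ≈ 0.4082.
%OS = 100·exp(−πζ/√(1−ζ²)) = 100·exp(−π·0.4082/√(1−0.4082²)) ≈ 24.5%.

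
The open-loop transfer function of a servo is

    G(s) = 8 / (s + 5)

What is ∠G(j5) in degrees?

At s = j5: numerator = 8, denominator = 5 + j5.
∠G = ∠num − ∠den = 0° − (45°) = -45°.

∠G(j5) ≈ -45°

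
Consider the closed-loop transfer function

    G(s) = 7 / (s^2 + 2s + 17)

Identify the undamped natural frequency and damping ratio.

ωₙ ≈ 4.123 rad/s, ζ ≈ 0.2425

Compare the denominator to the standard form s^2 + 2ζωₙs + ωₙ².
ωₙ² = 17, so ωₙ = √17 ≈ 4.123 rad/s.
2ζωₙ = 2, so ζ = 2/(2·√17) ≈ 0.2425.
With ζ = 0.2425 the response is underdamped.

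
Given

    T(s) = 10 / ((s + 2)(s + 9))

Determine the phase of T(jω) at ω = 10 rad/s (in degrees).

∠T(j10) ≈ -126.7°

At s = j10: numerator = 10, denominator = -82 + j110.
∠T = ∠num − ∠den = 0° − (126.70°) = -126.7°.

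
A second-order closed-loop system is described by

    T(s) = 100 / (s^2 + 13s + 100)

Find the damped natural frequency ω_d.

ω_d ≈ 7.599 rad/s

Comparing s^2 + 13s + 100 to s^2 + 2ζωₙs + ωₙ²: ωₙ = 10 rad/s and ζ = 13/(2·10) = 0.65.
ζωₙ = 13/2 = 6.5, so ω_d = ωₙ√(1−ζ²) = √(ωₙ² − (ζωₙ)²) = √(100 − 6.5²) = √57.75 ≈ 7.599 rad/s.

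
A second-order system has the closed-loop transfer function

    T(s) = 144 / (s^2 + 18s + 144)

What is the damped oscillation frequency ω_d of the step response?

ω_d ≈ 7.937 rad/s

Comparing s^2 + 18s + 144 to s^2 + 2ζωₙs + ωₙ²: ωₙ = 12 rad/s and ζ = 18/(2·12) = 0.75.
ζωₙ = 18/2 = 9, so ω_d = ωₙ√(1−ζ²) = √(ωₙ² − (ζωₙ)²) = √(144 − 9²) = √63 ≈ 7.937 rad/s.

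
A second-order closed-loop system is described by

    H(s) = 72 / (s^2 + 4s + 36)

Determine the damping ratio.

Compare the denominator to the standard form s^2 + 2ζωₙs + ωₙ².
ωₙ² = 36, so ωₙ = 6 rad/s.
2ζωₙ = 4, so ζ = 4/(2·6) ≈ 0.3333.
With ζ = 0.3333 the response is underdamped.

ζ ≈ 0.3333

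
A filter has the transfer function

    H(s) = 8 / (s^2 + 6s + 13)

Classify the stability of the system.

The denominator s^2 + 6s + 13 factors as (s^2 + 6s + 13), giving poles at s = -3 + 2j, -3 - 2j.
Since all poles lie strictly in the left half-plane, the system is stable.

stable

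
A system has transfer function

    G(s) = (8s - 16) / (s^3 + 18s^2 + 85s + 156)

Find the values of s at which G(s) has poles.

The poles are the roots of the denominator s^3 + 18s^2 + 85s + 156 = 0.
Trying s = -12: the polynomial evaluates to 0, so (s + 12) is a factor.
Dividing out leaves s^2 + 6s + 13 = 0.
The quadratic formula then gives s = -3 ± 2j.

s = -12, -3 + 2j, -3 - 2j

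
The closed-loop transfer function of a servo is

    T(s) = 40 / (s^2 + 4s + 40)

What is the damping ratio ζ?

Compare the denominator to the standard form s^2 + 2ζωₙs + ωₙ².
ωₙ² = 40, so ωₙ = √40 ≈ 6.325 rad/s.
2ζωₙ = 4, so ζ = 4/(2·√40) ≈ 0.3162.

ζ ≈ 0.3162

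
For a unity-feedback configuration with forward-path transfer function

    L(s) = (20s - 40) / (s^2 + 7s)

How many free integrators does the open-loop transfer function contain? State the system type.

Factor s from the denominator: s^2 + 7s = s·(s + 7).
There is 1 pole at the origin, so the system is Type 1.

Type 1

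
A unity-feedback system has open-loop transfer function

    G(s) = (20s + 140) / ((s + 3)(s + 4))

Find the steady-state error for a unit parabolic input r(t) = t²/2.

G(s) has no poles at the origin.
This is a Type 0 system; Ka = lim_{s→0} s^2·G(s) = 0, so the steady-state error for a parabola input is infinite.

e_ss = ∞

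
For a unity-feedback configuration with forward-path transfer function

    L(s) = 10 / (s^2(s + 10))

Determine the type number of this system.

Type 2

The denominator has 2 factors of s at the origin (free integrators), so this is a Type 2 system.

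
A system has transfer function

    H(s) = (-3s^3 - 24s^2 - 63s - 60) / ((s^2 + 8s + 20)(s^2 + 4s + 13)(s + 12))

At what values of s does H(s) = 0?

Set the numerator to zero: -3s^3 - 24s^2 - 63s - 60 = 0, i.e. -3·(s^3 + 8s^2 + 21s + 20) = 0.
Factoring: (s^2 + 4s + 5)(s + 4) = 0.

s = -2 + j, -2 - j, -4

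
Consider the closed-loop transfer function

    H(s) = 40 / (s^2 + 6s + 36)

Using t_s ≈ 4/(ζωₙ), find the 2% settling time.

t_s ≈ 1.333 s

Comparing s^2 + 6s + 36 to s^2 + 2ζωₙs + ωₙ²: ωₙ = 6 rad/s and ζ = 6/(2·6) = 0.5.
ζωₙ = 6/2 = 3, so t_s ≈ 4/(ζωₙ) = 4/3 ≈ 1.333 s.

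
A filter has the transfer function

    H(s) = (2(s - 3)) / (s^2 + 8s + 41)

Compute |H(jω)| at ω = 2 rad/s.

Substitute s = j2: numerator = -6 + j4, denominator = 37 + j16.
|H(j2)| = |-6 + j4| / |37 + j16| = 7.2111 / 40.311 ≈ 0.1789.

|H(j2)| ≈ 0.1789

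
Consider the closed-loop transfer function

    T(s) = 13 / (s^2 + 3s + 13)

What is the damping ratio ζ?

ζ ≈ 0.4160

Compare the denominator to the standard form s^2 + 2ζωₙs + ωₙ².
ωₙ² = 13, so ωₙ = √13 ≈ 3.606 rad/s.
2ζωₙ = 3, so ζ = 3/(2·√13) ≈ 0.4160.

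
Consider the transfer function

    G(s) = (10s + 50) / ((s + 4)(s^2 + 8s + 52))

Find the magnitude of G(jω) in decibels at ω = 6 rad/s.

Substitute s = j6: numerator = 50 + j60, denominator = -224 + j288.
|G(j6)| = |50 + j60| / |-224 + j288| = 78.102 / 364.86 ≈ 0.2141.
In decibels: 20·log₁₀(0.2141) ≈ -13.4 dB.

|G(j6)|_dB ≈ -13.4 dB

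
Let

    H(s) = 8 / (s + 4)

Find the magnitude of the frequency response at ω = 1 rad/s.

Substitute s = j1: numerator = 8, denominator = 4 + j1.
|H(j1)| = |8| / |4 + j1| = 8 / 4.1231 ≈ 1.940.

|H(j1)| ≈ 1.940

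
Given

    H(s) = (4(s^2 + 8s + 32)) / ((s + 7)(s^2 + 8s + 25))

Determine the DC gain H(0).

At s = 0 each factor (s + a) contributes a and each (s^2 + bs + c) contributes c.
H(0) = 4·(32) / ((7) · (25)) = 128/175 = 128/175.

H(0) = 128/175 ≈ 0.7314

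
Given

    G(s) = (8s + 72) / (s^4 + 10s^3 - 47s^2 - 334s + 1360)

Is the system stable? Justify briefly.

unstable

The denominator s^4 + 10s^3 - 47s^2 - 334s + 1360 factors as (s + 10)(s + 8)(s^2 - 8s + 17), giving poles at s = -10, -8, 4 ± j.
Since the pole(s) at s = 4 + j, 4 - j lie in the right half-plane, the system is unstable.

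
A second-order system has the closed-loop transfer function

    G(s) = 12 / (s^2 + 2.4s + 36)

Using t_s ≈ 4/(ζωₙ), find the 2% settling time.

Comparing s^2 + 2.4s + 36 to s^2 + 2ζωₙs + ωₙ²: ωₙ = 6 rad/s and ζ = 2.4/(2·6) = 0.2.
ζωₙ = 2.4/2 = 1.2, so t_s ≈ 4/(ζωₙ) = 4/1.2 ≈ 3.333 s.

t_s ≈ 3.333 s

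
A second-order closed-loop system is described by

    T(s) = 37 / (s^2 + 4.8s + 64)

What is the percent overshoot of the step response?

Comparing s^2 + 4.8s + 64 to s^2 + 2ζωₙs + ωₙ²: ωₙ = 8 rad/s and ζ = 4.8/(2·8) = 0.3.
%OS = 100·exp(−πζ/√(1−ζ²)) = 100·exp(−π·0.3/√(1−0.3²)) ≈ 37.2%.

%OS ≈ 37.2%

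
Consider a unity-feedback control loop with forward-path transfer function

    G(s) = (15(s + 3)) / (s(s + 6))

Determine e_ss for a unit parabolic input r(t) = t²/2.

G(s) has one pole at the origin.
This is a Type 1 system; Ka = lim_{s→0} s^2·G(s) = 0, so the steady-state error for a parabola input is infinite.

e_ss = ∞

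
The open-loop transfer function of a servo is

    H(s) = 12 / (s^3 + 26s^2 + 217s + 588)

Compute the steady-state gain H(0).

Set s = 0: H(0) = (12) / (588) = 1/49.

H(0) = 1/49 ≈ 0.02041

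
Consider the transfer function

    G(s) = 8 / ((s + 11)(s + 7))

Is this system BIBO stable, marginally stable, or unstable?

The poles can be read from the denominator factors: s = -11, -7.
Since all poles lie strictly in the left half-plane, the system is stable.

stable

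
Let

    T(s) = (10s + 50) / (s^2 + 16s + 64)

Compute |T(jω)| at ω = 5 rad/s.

|T(j5)| ≈ 0.7945

Substitute s = j5: numerator = 50 + j50, denominator = 39 + j80.
|T(j5)| = |50 + j50| / |39 + j80| = 70.711 / 89 ≈ 0.7945.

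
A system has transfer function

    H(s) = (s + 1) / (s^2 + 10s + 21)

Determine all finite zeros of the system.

s = -1

Set the numerator to zero: s + 1 = 0.
So s = -1.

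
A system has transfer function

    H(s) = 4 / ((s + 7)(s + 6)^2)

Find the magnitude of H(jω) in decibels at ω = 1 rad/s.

Substitute s = j1: numerator = 4, denominator = 233 + j119.
|H(j1)| = |4| / |233 + j119| = 4 / 261.63 ≈ 0.01529.
In decibels: 20·log₁₀(0.01529) ≈ -36.3 dB.

|H(j1)|_dB ≈ -36.3 dB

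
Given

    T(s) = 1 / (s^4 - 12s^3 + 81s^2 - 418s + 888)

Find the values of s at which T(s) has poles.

s = 1 ± 6j, 6, 4

The poles are the roots of the denominator s^4 - 12s^3 + 81s^2 - 418s + 888 = 0.
Trying s = 6: the polynomial evaluates to 0, so (s - 6) is a factor.
Dividing out leaves s^3 - 6s^2 + 45s - 148 = 0.
This factors further as (s^2 - 2s + 37)(s - 4) = 0.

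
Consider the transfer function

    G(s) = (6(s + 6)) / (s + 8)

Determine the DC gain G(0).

At s = 0 each factor (s + a) contributes a and each (s^2 + bs + c) contributes c.
G(0) = 6·(6) / ((8)) = 36/8 = 9/2.

G(0) = 9/2 ≈ 4.500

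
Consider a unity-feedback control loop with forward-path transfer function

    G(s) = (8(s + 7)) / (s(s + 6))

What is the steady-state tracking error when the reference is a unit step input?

e_ss = 0

G(s) has one pole at the origin.
This is a Type 1 system; for a step input the steady-state error is zero.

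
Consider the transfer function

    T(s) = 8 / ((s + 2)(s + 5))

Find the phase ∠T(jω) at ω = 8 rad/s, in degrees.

At s = j8: numerator = 8, denominator = -54 + j56.
∠T = ∠num − ∠den = 0° − (133.96°) = -134.0°.

∠T(j8) ≈ -134.0°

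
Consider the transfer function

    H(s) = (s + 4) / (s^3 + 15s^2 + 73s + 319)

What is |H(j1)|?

Substitute s = j1: numerator = 4 + j1, denominator = 304 + j72.
|H(j1)| = |4 + j1| / |304 + j72| = 4.1231 / 312.41 ≈ 0.01320.

|H(j1)| ≈ 0.01320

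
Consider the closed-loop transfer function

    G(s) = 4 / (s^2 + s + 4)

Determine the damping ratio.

ζ = 0.25

Compare the denominator to the standard form s^2 + 2ζωₙs + ωₙ².
ωₙ² = 4, so ωₙ = 2 rad/s.
2ζωₙ = 1, so ζ = 1/(2·2) = 0.25.
With ζ = 0.25 the response is underdamped.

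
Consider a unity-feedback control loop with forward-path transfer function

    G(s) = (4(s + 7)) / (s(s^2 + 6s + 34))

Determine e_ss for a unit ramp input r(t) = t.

G(s) has one pole at the origin.
This is a Type 1 system. Kv = lim_{s→0} s·G(s) = 28/34 = 14/17.
e_ss = 1/Kv = 1/(14/17) = 17/14 ≈ 1.214.

e_ss = 1.214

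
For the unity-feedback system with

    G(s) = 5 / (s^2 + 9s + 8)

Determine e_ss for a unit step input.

G(s) has no poles at the origin.
This is a Type 0 system. Kp = lim_{s→0} G(s) = 5/8.
e_ss = 1/(1 + Kp) = 1/(1 + 5/8) = 8/13 ≈ 0.6154.

e_ss = 0.6154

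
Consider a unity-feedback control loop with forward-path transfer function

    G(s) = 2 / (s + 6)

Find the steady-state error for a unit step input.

e_ss = 0.7500

G(s) has no poles at the origin.
This is a Type 0 system. Kp = lim_{s→0} G(s) = 2/6 = 1/3.
e_ss = 1/(1 + Kp) = 1/(1 + 1/3) = 3/4 ≈ 0.7500.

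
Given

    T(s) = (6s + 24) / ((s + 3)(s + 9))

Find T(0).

T(0) = 8/9 ≈ 0.8889

Set s = 0: T(0) = (24) / (27) = 8/9.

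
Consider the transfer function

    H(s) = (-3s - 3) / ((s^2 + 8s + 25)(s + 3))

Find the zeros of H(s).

s = -1

Set the numerator to zero: -3s - 3 = 0, i.e. -3·(s + 1) = 0.
So s = -1.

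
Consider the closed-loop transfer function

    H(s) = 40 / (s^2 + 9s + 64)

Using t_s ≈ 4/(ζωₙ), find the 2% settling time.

Comparing s^2 + 9s + 64 to s^2 + 2ζωₙs + ωₙ²: ωₙ = 8 rad/s and ζ = 9/(2·8) = 0.5625.
ζωₙ = 9/2 = 4.5, so t_s ≈ 4/(ζωₙ) = 4/4.5 ≈ 0.8889 s.

t_s ≈ 0.8889 s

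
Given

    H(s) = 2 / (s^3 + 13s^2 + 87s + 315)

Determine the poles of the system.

The poles are the roots of the denominator s^3 + 13s^2 + 87s + 315 = 0.
Trying s = -7: the polynomial evaluates to 0, so (s + 7) is a factor.
Dividing out leaves s^2 + 6s + 45 = 0.
The quadratic formula then gives s = -3 ± 6j.

s = -3 + 6j, -3 - 6j, -7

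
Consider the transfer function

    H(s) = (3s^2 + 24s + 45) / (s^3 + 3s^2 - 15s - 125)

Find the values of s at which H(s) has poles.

s = -4 + 3j, -4 - 3j, 5

The poles are the roots of the denominator s^3 + 3s^2 - 15s - 125 = 0.
Trying s = 5: the polynomial evaluates to 0, so (s - 5) is a factor.
Dividing out leaves s^2 + 8s + 25 = 0.
The quadratic formula then gives s = -4 ± 3j.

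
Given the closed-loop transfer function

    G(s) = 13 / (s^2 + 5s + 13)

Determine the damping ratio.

ζ ≈ 0.6934

Compare the denominator to the standard form s^2 + 2ζωₙs + ωₙ².
ωₙ² = 13, so ωₙ = √13 ≈ 3.606 rad/s.
2ζωₙ = 5, so ζ = 5/(2·√13) ≈ 0.6934.
With ζ = 0.6934 the response is underdamped.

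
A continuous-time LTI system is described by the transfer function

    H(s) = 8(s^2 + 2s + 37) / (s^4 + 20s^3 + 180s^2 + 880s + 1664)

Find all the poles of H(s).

The poles are the roots of the denominator s^4 + 20s^3 + 180s^2 + 880s + 1664 = 0.
Trying s = -8: the polynomial evaluates to 0, so (s + 8) is a factor.
Dividing out leaves s^3 + 12s^2 + 84s + 208 = 0.
This factors further as (s^2 + 8s + 52)(s + 4) = 0.

s = -4 ± 6j, -8, -4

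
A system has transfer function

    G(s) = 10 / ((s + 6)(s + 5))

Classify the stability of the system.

stable

The poles can be read from the denominator factors: s = -6, -5.
Since all poles lie strictly in the left half-plane, the system is stable.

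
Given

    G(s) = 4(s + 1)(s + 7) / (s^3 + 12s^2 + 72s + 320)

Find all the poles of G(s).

The poles are the roots of the denominator s^3 + 12s^2 + 72s + 320 = 0.
Trying s = -8: the polynomial evaluates to 0, so (s + 8) is a factor.
Dividing out leaves s^2 + 4s + 40 = 0.
The quadratic formula then gives s = -2 ± 6j.

s = -2 + 6j, -2 - 6j, -8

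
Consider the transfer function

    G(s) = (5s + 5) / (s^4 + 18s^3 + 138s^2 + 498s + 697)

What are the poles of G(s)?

s = -4 + j, -4 - j, -5 + 4j, -5 - 4j

The poles are the roots of the denominator s^4 + 18s^3 + 138s^2 + 498s + 697 = 0.
No real roots exist; factor into two real quadratics: (s^2 + 8s + 17)(s^2 + 10s + 41) = 0.
Each quadratic gives a conjugate pair via the quadratic formula.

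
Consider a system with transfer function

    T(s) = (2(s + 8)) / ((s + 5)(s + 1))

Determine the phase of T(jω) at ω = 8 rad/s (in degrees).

∠T(j8) ≈ -95.87°

At s = j8: numerator = 16 + j16, denominator = -59 + j48.
∠T = ∠num − ∠den = 45° − (140.87°) = -95.87°.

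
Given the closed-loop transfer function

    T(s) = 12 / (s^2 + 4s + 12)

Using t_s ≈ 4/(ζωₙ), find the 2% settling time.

t_s ≈ 2 s

Comparing s^2 + 4s + 12 to s^2 + 2ζωₙs + ωₙ²: ωₙ = √12 ≈ 3.464 rad/s and ζ = 4/(2·√12) ≈ 0.5774.
ζωₙ = 4/2 = 2, so t_s ≈ 4/(ζωₙ) = 4/2 = 2 s.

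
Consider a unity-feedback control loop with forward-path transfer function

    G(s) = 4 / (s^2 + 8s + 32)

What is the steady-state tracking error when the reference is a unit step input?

e_ss = 0.8889

G(s) has no poles at the origin.
This is a Type 0 system. Kp = lim_{s→0} G(s) = 4/32 = 1/8.
e_ss = 1/(1 + Kp) = 1/(1 + 1/8) = 8/9 ≈ 0.8889.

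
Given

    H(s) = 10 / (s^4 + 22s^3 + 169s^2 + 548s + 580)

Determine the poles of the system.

The poles are the roots of the denominator s^4 + 22s^3 + 169s^2 + 548s + 580 = 0.
Trying s = -10: the polynomial evaluates to 0, so (s + 10) is a factor.
Dividing out leaves s^3 + 12s^2 + 49s + 58 = 0.
This factors further as (s^2 + 10s + 29)(s + 2) = 0.

s = -5 ± 2j, -10, -2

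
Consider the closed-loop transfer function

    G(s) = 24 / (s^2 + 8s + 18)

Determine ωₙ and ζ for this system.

ωₙ ≈ 4.243 rad/s, ζ ≈ 0.9428

Compare the denominator to the standard form s^2 + 2ζωₙs + ωₙ².
ωₙ² = 18, so ωₙ = √18 ≈ 4.243 rad/s.
2ζωₙ = 8, so ζ = 8/(2·√18) ≈ 0.9428.
With ζ = 0.9428 the response is underdamped.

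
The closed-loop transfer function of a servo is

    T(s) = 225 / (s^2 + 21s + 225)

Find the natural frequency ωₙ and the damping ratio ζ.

ωₙ = 15 rad/s, ζ = 0.7

Compare the denominator to the standard form s^2 + 2ζωₙs + ωₙ².
ωₙ² = 225, so ωₙ = 15 rad/s.
2ζωₙ = 21, so ζ = 21/(2·15) = 0.7.
With ζ = 0.7 the response is underdamped.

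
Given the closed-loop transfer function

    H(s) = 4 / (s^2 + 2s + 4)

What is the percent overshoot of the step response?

Comparing s^2 + 2s + 4 to s^2 + 2ζωₙs + ωₙ²: ωₙ = 2 rad/s and ζ = 2/(2·2) = 0.5.
%OS = 100·exp(−πζ/√(1−ζ²)) = 100·exp(−π·0.5/√(1−0.5²)) ≈ 16.3%.

%OS ≈ 16.3%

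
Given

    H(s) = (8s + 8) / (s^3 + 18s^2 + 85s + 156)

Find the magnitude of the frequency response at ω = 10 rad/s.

Substitute s = j10: numerator = 8 + j80, denominator = -1644 - j150.
|H(j10)| = |8 + j80| / |-1644 - j150| = 80.399 / 1650.8 ≈ 0.04870.

|H(j10)| ≈ 0.04870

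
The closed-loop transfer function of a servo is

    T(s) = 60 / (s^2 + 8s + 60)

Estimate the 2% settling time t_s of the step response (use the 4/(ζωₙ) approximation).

t_s ≈ 1 s

Comparing s^2 + 8s + 60 to s^2 + 2ζωₙs + ωₙ²: ωₙ = √60 ≈ 7.746 rad/s and ζ = 8/(2·√60) ≈ 0.5164.
ζωₙ = 8/2 = 4, so t_s ≈ 4/(ζωₙ) = 4/4 = 1 s.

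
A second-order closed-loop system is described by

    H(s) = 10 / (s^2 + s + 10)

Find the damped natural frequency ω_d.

Comparing s^2 + s + 10 to s^2 + 2ζωₙs + ωₙ²: ωₙ = √10 ≈ 3.162 rad/s and ζ = 1/(2·√10) ≈ 0.1581.
ζωₙ = 1/2 = 0.5, so ω_d = ωₙ√(1−ζ²) = √(ωₙ² − (ζωₙ)²) = √(10 − 0.5²) = √9.75 ≈ 3.122 rad/s.

ω_d ≈ 3.122 rad/s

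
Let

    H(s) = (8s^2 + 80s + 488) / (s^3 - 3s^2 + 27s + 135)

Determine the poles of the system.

s = 3 ± 6j, -3

The poles are the roots of the denominator s^3 - 3s^2 + 27s + 135 = 0.
Trying s = -3: the polynomial evaluates to 0, so (s + 3) is a factor.
Dividing out leaves s^2 - 6s + 45 = 0.
The quadratic formula then gives s = 3 ± 6j.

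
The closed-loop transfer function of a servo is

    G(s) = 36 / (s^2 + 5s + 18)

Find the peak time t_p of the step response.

Comparing s^2 + 5s + 18 to s^2 + 2ζωₙs + ωₙ²: ωₙ = √18 ≈ 4.243 rad/s and ζ = 5/(2·√18) ≈ 0.5893.
ζωₙ = 5/2 = 2.5, so ω_d = ωₙ√(1−ζ²) = √(ωₙ² − (ζωₙ)²) = √(18 − 2.5²) = √11.75 ≈ 3.428 rad/s.
t_p = π/ω_d = π/3.428 ≈ 0.9165 s.

t_p ≈ 0.9165 s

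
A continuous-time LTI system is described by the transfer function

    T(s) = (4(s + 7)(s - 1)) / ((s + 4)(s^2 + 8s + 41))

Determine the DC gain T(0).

At s = 0 each factor (s + a) contributes a and each (s^2 + bs + c) contributes c.
T(0) = 4·(7) · (-1) / ((4) · (41)) = -28/164 = -7/41.

T(0) = -7/41 ≈ -0.1707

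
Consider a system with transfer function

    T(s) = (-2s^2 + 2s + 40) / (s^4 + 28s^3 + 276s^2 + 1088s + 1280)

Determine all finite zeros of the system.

s = 5, -4

Set the numerator to zero: -2s^2 + 2s + 40 = 0, i.e. -2·(s^2 - s - 20) = 0.
Factoring: (s - 5)(s + 4) = 0.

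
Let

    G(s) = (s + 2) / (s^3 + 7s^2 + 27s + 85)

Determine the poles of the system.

s = -1 + 4j, -1 - 4j, -5

The poles are the roots of the denominator s^3 + 7s^2 + 27s + 85 = 0.
Trying s = -5: the polynomial evaluates to 0, so (s + 5) is a factor.
Dividing out leaves s^2 + 2s + 17 = 0.
The quadratic formula then gives s = -1 ± 4j.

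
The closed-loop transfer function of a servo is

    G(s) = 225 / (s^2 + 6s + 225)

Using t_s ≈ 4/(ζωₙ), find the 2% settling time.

t_s ≈ 1.333 s

Comparing s^2 + 6s + 225 to s^2 + 2ζωₙs + ωₙ²: ωₙ = 15 rad/s and ζ = 6/(2·15) = 0.2.
ζωₙ = 6/2 = 3, so t_s ≈ 4/(ζωₙ) = 4/3 ≈ 1.333 s.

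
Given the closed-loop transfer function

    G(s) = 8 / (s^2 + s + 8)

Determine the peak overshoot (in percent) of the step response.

%OS ≈ 56.9%

Comparing s^2 + s + 8 to s^2 + 2ζωₙs + ωₙ²: ωₙ = √8 ≈ 2.828 rad/s and ζ = 1/(2·√8) ≈ 0.1768.
%OS = 100·exp(−πζ/√(1−ζ²)) = 100·exp(−π·0.1768/√(1−0.1768²)) ≈ 56.9%.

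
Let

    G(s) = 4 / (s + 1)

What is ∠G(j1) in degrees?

At s = j1: numerator = 4, denominator = 1 + j1.
∠G = ∠num − ∠den = 0° − (45°) = -45°.

∠G(j1) ≈ -45°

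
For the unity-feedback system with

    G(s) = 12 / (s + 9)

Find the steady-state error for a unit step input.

e_ss = 0.4286

G(s) has no poles at the origin.
This is a Type 0 system. Kp = lim_{s→0} G(s) = 12/9 = 4/3.
e_ss = 1/(1 + Kp) = 1/(1 + 4/3) = 3/7 ≈ 0.4286.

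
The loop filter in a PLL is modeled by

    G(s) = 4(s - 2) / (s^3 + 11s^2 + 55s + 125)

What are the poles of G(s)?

The poles are the roots of the denominator s^3 + 11s^2 + 55s + 125 = 0.
Trying s = -5: the polynomial evaluates to 0, so (s + 5) is a factor.
Dividing out leaves s^2 + 6s + 25 = 0.
The quadratic formula then gives s = -3 ± 4j.

s = -3 + 4j, -3 - 4j, -5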